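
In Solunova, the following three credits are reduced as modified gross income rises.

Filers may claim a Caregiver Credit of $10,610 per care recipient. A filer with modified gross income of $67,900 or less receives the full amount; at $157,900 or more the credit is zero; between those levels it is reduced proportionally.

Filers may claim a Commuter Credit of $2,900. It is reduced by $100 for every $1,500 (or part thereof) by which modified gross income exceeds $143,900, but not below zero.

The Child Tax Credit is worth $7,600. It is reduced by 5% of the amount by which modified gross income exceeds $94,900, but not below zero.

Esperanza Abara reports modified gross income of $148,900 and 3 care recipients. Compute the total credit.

$10,583

Caregiver Credit: base = 3 × $10,610 = $31,830. $148,900 is $81,000 into a $90,000 phase-out range, leaving 9,000/90,000 of the credit: $31,830 × 9,000/90,000 = $3,183.
Commuter Credit: income exceeds $143,900 by $5,000, which is 4 full-or-partial $1,500 increments; reduction = 4 × $100 = $400, leaving $2,500.
Child Tax Credit: 5% of the $54,000 excess over $94,900 is $2,700; credit = $7,600 − $2,700 = $4,900.
Total: $3,183 + $2,500 + $4,900 = $10,583.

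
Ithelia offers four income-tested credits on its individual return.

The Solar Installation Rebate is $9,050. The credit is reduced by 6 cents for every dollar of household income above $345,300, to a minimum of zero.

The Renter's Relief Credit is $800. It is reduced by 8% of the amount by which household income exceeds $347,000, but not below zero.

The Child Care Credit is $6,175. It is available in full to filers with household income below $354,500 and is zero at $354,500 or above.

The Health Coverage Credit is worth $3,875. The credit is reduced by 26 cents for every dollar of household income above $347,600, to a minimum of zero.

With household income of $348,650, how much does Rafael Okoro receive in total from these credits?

$19,294

Solar Installation Rebate: 6% of the $3,350 excess over $345,300 is $201; credit = $9,050 − $201 = $8,849.
Renter's Relief Credit: 8% of the $1,650 excess over $347,000 is $132; credit = $800 − $132 = $668.
Child Care Credit: $348,650 is below the $354,500 cutoff, so the full $6,175 applies.
Health Coverage Credit: 26% of the $1,050 excess over $347,600 is $273; credit = $3,875 − $273 = $3,602.
Total: $8,849 + $668 + $6,175 + $3,602 = $19,294.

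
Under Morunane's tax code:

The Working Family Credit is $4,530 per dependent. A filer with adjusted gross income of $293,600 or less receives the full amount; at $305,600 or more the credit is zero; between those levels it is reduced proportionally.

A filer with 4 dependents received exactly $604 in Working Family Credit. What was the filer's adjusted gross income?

$305,200

Full credit = 4 × $4,530 = $18,120.
$604 is 604/18,120 of the full $18,120, so 17,516/18,120 of the $12,000 range has been used: income = $293,600 + $12,000 × 17,516/18,120 = $305,200.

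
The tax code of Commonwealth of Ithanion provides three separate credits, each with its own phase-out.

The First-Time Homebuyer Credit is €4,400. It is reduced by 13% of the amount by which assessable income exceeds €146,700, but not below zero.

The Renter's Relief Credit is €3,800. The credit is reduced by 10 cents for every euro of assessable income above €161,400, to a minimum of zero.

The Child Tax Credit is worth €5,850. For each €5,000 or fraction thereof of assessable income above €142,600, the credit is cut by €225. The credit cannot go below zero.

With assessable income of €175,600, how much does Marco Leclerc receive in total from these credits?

First-Time Homebuyer Credit: 13% of the €28,900 excess over €146,700 is €3,757; credit = €4,400 − €3,757 = €643.
Renter's Relief Credit: 10% of the €14,200 excess over €161,400 is €1,420; credit = €3,800 − €1,420 = €2,380.
Child Tax Credit: income exceeds €142,600 by €33,000, which is 7 full-or-partial €5,000 increments; reduction = 7 × €225 = €1,575, leaving €4,275.
Total: €643 + €2,380 + €4,275 = €7,298.

€7,298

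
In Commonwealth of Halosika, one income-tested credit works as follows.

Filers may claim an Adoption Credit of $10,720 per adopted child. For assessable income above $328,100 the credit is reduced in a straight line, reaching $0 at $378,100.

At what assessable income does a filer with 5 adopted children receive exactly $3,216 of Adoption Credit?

Full credit = 5 × $10,720 = $53,600.
$3,216 is 3,216/53,600 of the full $53,600, so 50,384/53,600 of the $50,000 range has been used: income = $328,100 + $50,000 × 50,384/53,600 = $375,100.

$375,100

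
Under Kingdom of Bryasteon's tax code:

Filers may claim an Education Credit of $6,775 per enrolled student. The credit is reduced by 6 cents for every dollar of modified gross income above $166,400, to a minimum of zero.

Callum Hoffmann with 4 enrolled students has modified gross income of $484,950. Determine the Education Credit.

Education Credit: base = 4 × $6,775 = $27,100. 6% of the $318,550 excess over $166,400 is $19,113; credit = $27,100 − $19,113 = $7,987.

$7,987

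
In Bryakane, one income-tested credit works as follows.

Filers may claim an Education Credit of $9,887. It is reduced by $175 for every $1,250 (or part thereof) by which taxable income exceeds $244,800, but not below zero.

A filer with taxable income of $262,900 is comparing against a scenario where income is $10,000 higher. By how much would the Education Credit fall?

$1,400

At $262,900 — income exceeds $244,800 by $18,100, which is 15 full-or-partial $1,250 increments; reduction = 15 × $175 = $2,625, leaving $7,262.
At $272,900 — income exceeds $244,800 by $28,100, which is 23 full-or-partial $1,250 increments; reduction = 23 × $175 = $4,025, leaving $5,862.
Lost: $7,262 − $5,862 = $1,400.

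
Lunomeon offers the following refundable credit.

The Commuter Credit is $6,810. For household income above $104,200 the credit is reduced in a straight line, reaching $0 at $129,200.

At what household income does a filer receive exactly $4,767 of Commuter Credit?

$4,767 is 4,767/6,810 of the full $6,810, so 2,043/6,810 of the $25,000 range has been used: income = $104,200 + $25,000 × 2,043/6,810 = $111,700.

$111,700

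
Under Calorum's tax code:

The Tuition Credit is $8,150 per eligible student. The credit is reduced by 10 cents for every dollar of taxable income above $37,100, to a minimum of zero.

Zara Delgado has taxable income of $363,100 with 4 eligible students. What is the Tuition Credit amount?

Tuition Credit: base = 4 × $8,150 = $32,600. 10% of the $326,000 excess over $37,100 is $32,600 ≥ base, so the credit is $0.

$0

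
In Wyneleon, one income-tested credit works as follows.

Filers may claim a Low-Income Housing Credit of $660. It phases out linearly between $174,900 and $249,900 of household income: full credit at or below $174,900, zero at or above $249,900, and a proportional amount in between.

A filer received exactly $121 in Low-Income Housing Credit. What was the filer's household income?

$236,150

$121 is 121/660 of the full $660, so 539/660 of the $75,000 range has been used: income = $174,900 + $75,000 × 539/660 = $236,150.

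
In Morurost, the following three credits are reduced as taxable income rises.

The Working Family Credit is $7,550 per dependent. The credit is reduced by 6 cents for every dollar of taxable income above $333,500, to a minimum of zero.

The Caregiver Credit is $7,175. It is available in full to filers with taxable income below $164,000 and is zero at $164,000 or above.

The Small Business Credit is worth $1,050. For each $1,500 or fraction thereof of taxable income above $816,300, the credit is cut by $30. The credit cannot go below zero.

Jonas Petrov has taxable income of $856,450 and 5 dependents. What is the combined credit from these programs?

$6,613

Working Family Credit: base = 5 × $7,550 = $37,750. 6% of the $522,950 excess over $333,500 is $31,377; credit = $37,750 − $31,377 = $6,373.
Caregiver Credit: $856,450 meets or exceeds the $164,000 cutoff, so the credit is $0.
Small Business Credit: income exceeds $816,300 by $40,150, which is 27 full-or-partial $1,500 increments; reduction = 27 × $30 = $810, leaving $240.
Total: $6,373 + $0 + $240 = $6,613.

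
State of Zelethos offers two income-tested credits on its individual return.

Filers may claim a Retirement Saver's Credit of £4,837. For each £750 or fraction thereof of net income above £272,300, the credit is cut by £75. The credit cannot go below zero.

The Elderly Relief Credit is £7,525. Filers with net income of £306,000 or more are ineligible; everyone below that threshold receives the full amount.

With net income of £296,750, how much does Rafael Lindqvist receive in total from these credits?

£9,887

Retirement Saver's Credit: income exceeds £272,300 by £24,450, which is 33 full-or-partial £750 increments; reduction = 33 × £75 = £2,475, leaving £2,362.
Elderly Relief Credit: £296,750 is below the £306,000 cutoff, so the full £7,525 applies.
Total: £2,362 + £7,525 = £9,887.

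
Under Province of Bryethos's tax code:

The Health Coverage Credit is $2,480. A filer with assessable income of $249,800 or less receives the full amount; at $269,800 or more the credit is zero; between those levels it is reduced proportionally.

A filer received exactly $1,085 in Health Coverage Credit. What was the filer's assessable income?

$1,085 is 1,085/2,480 of the full $2,480, so 1,395/2,480 of the $20,000 range has been used: income = $249,800 + $20,000 × 1,395/2,480 = $261,050.

$261,050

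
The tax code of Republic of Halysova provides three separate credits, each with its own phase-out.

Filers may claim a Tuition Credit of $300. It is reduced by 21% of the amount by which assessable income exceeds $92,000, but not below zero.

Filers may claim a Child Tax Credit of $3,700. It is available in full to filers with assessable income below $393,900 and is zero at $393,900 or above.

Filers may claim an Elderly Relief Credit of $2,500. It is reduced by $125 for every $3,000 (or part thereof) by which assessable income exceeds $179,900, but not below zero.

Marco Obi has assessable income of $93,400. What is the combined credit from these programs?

Tuition Credit: 21% of the $1,400 excess over $92,000 is $294; credit = $300 − $294 = $6.
Child Tax Credit: $93,400 is below the $393,900 cutoff, so the full $3,700 applies.
Elderly Relief Credit: $93,400 is at or below the $179,900 threshold, so the full $2,500 applies.
Total: $6 + $3,700 + $2,500 = $6,206.

$6,206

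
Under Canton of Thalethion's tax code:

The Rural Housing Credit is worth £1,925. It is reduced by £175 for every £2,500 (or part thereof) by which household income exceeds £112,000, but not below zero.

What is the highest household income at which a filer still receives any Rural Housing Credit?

After 10 increments the reduction is 10 × £175 = £1,750, leaving £175; one more increment wipes it out. Increment 10 ends at excess 10 × £2,500 = £25,000, so the highest qualifying income is £112,000 + £25,000 = £137,000.

£137,000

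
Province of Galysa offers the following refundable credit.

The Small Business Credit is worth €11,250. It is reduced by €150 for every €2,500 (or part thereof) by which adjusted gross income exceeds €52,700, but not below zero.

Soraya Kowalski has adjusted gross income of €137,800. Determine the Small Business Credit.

Small Business Credit: income exceeds €52,700 by €85,100, which is 35 full-or-partial €2,500 increments; reduction = 35 × €150 = €5,250, leaving €6,000.

€6,000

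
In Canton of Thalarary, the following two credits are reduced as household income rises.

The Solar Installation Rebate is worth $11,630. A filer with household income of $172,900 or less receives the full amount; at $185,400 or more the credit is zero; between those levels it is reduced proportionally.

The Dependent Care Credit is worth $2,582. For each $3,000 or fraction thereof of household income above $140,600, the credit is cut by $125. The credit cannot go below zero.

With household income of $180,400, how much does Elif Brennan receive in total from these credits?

$5,484

Solar Installation Rebate: $180,400 is $7,500 into a $12,500 phase-out range, leaving 5,000/12,500 of the credit: $11,630 × 5,000/12,500 = $4,652.
Dependent Care Credit: income exceeds $140,600 by $39,800, which is 14 full-or-partial $3,000 increments; reduction = 14 × $125 = $1,750, leaving $832.
Total: $4,652 + $832 = $5,484.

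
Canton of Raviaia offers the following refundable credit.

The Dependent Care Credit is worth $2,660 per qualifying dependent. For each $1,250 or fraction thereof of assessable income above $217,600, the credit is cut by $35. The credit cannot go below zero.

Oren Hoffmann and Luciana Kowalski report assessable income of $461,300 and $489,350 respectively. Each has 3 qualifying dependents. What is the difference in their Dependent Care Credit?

Oren ($461,300): Dependent Care Credit: base = 3 × $2,660 = $7,980. income exceeds $217,600 by $243,700, which is 195 full-or-partial $1,250 increments; reduction = 195 × $35 = $6,825, leaving $1,155.
Luciana ($489,350): Dependent Care Credit: base = 3 × $2,660 = $7,980. income exceeds $217,600 by $271,750, which is 218 full-or-partial $1,250 increments; reduction = 218 × $35 = $7,630, leaving $350.
Difference: |$1,155 − $350| = $805.

$805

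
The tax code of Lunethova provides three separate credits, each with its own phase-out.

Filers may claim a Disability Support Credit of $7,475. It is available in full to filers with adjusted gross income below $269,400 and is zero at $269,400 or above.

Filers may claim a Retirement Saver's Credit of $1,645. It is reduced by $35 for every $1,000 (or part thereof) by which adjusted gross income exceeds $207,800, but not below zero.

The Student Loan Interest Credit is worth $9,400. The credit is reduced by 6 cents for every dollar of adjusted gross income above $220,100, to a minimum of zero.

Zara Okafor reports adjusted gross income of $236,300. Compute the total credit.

$16,533

Disability Support Credit: $236,300 is below the $269,400 cutoff, so the full $7,475 applies.
Retirement Saver's Credit: income exceeds $207,800 by $28,500, which is 29 full-or-partial $1,000 increments; reduction = 29 × $35 = $1,015, leaving $630.
Student Loan Interest Credit: 6% of the $16,200 excess over $220,100 is $972; credit = $9,400 − $972 = $8,428.
Total: $7,475 + $630 + $8,428 = $16,533.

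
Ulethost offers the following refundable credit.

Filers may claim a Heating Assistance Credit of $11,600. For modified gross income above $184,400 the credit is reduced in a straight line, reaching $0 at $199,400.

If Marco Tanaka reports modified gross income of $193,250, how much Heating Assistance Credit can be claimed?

$4,756

Heating Assistance Credit: $193,250 is $8,850 into a $15,000 phase-out range, leaving 6,150/15,000 of the credit: $11,600 × 6,150/15,000 = $4,756.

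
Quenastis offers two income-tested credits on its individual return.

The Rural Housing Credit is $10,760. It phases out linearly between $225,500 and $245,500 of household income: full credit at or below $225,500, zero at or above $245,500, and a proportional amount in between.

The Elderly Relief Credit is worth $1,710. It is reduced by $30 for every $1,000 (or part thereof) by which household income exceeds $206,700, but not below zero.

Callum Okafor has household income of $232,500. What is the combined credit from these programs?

$7,924

Rural Housing Credit: $232,500 is $7,000 into a $20,000 phase-out range, leaving 13,000/20,000 of the credit: $10,760 × 13,000/20,000 = $6,994.
Elderly Relief Credit: income exceeds $206,700 by $25,800, which is 26 full-or-partial $1,000 increments; reduction = 26 × $30 = $780, leaving $930.
Total: $6,994 + $930 = $7,924.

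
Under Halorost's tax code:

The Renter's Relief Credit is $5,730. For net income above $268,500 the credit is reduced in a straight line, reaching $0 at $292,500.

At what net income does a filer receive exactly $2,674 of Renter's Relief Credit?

$2,674 is 2,674/5,730 of the full $5,730, so 3,056/5,730 of the $24,000 range has been used: income = $268,500 + $24,000 × 3,056/5,730 = $281,300.

$281,300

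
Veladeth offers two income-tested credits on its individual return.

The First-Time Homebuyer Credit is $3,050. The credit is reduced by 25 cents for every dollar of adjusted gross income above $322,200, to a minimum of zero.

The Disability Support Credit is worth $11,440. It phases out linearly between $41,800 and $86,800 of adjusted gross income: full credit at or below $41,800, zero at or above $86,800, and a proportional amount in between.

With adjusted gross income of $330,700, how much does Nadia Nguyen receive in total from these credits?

$925

First-Time Homebuyer Credit: 25% of the $8,500 excess over $322,200 is $2,125; credit = $3,050 − $2,125 = $925.
Disability Support Credit: $330,700 is at or above $86,800, so the credit is $0.
Total: $925 + $0 = $925.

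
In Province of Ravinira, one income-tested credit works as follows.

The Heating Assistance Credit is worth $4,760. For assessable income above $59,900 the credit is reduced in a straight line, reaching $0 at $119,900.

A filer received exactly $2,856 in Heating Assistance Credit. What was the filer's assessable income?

$83,900

$2,856 is 2,856/4,760 of the full $4,760, so 1,904/4,760 of the $60,000 range has been used: income = $59,900 + $60,000 × 1,904/4,760 = $83,900.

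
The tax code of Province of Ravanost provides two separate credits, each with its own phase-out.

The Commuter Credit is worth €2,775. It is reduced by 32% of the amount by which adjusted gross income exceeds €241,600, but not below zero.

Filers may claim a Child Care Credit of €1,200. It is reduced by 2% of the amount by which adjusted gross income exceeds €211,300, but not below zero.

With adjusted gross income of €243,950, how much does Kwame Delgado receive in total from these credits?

€2,570

Commuter Credit: 32% of the €2,350 excess over €241,600 is €752; credit = €2,775 − €752 = €2,023.
Child Care Credit: 2% of the €32,650 excess over €211,300 is €653; credit = €1,200 − €653 = €547.
Total: €2,023 + €547 = €2,570.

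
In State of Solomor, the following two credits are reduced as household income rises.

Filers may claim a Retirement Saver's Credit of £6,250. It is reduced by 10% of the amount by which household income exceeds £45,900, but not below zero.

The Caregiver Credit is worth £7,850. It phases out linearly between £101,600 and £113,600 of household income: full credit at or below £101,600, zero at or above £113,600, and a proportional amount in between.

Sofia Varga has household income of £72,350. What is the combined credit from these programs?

Retirement Saver's Credit: 10% of the £26,450 excess over £45,900 is £2,645; credit = £6,250 − £2,645 = £3,605.
Caregiver Credit: £72,350 is at or below the £101,600 threshold, so the full £7,850 applies.
Total: £3,605 + £7,850 = £11,455.

£11,455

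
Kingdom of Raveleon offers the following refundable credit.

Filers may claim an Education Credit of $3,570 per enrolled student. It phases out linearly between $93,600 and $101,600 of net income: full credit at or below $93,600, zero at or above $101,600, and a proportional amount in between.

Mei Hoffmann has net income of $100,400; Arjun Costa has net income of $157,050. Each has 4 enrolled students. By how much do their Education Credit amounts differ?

$2,142

Mei ($100,400): Education Credit: base = 4 × $3,570 = $14,280. $100,400 is $6,800 into a $8,000 phase-out range, leaving 1,200/8,000 of the credit: $14,280 × 1,200/8,000 = $2,142.
Arjun ($157,050): Education Credit: base = 4 × $3,570 = $14,280. $157,050 is at or above $101,600, so the credit is $0.
Difference: |$2,142 − $0| = $2,142.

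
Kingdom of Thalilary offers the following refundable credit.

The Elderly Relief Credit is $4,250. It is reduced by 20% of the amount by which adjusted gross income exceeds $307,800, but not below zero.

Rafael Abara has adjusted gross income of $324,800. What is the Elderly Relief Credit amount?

Elderly Relief Credit: 20% of the $17,000 excess over $307,800 is $3,400; credit = $4,250 − $3,400 = $850.

$850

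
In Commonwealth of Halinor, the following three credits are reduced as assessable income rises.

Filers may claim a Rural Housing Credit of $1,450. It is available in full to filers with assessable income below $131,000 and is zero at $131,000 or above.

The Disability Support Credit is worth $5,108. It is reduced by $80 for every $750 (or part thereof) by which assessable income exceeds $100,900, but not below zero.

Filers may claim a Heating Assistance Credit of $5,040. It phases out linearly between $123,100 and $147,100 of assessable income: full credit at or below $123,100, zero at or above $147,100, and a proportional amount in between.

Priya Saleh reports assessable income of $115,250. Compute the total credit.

$9,998

Rural Housing Credit: $115,250 is below the $131,000 cutoff, so the full $1,450 applies.
Disability Support Credit: income exceeds $100,900 by $14,350, which is 20 full-or-partial $750 increments; reduction = 20 × $80 = $1,600, leaving $3,508.
Heating Assistance Credit: $115,250 is at or below the $123,100 threshold, so the full $5,040 applies.
Total: $1,450 + $3,508 + $5,040 = $9,998.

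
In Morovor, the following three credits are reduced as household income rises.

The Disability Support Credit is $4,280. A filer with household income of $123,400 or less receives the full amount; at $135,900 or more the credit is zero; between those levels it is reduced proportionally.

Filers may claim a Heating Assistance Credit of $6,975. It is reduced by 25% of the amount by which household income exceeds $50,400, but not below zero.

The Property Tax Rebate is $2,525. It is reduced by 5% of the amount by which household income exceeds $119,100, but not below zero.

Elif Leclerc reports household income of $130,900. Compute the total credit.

$3,647

Disability Support Credit: $130,900 is $7,500 into a $12,500 phase-out range, leaving 5,000/12,500 of the credit: $4,280 × 5,000/12,500 = $1,712.
Heating Assistance Credit: 25% of the $80,500 excess over $50,400 is $20,125 ≥ base, so the credit is $0.
Property Tax Rebate: 5% of the $11,800 excess over $119,100 is $590; credit = $2,525 − $590 = $1,935.
Total: $1,712 + $0 + $1,935 = $3,647.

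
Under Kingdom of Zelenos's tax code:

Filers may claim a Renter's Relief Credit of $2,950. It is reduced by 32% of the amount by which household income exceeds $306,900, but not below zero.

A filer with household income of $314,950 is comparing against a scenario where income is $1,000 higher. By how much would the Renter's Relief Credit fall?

$320

At $314,950 — 32% of the $8,050 excess over $306,900 is $2,576; credit = $2,950 − $2,576 = $374.
At $315,950 — 32% of the $9,050 excess over $306,900 is $2,896; credit = $2,950 − $2,896 = $54.
Lost: $374 − $54 = $320.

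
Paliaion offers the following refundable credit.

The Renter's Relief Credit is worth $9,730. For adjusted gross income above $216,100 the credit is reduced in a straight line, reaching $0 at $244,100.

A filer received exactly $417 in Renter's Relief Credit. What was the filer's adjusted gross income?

$417 is 417/9,730 of the full $9,730, so 9,313/9,730 of the $28,000 range has been used: income = $216,100 + $28,000 × 9,313/9,730 = $242,900.

$242,900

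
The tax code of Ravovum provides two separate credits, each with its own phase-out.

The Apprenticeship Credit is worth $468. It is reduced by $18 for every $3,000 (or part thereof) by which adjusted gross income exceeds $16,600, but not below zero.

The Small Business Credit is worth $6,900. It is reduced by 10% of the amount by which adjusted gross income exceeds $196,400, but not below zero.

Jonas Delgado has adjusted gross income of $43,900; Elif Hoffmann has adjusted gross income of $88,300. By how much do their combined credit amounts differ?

Jonas ($43,900): Apprenticeship Credit: income exceeds $16,600 by $27,300, which is 10 full-or-partial $3,000 increments; reduction = 10 × $18 = $180, leaving $288. Small Business Credit: $43,900 is at or below the $196,400 threshold, so the full $6,900 applies. total $288 + $6,900 = $7,188
Elif ($88,300): Apprenticeship Credit: income exceeds $16,600 by $71,700, which is 24 full-or-partial $3,000 increments; reduction = 24 × $18 = $432, leaving $36. Small Business Credit: $88,300 is at or below the $196,400 threshold, so the full $6,900 applies. total $36 + $6,900 = $6,936
Difference: |$7,188 − $6,936| = $252.

$252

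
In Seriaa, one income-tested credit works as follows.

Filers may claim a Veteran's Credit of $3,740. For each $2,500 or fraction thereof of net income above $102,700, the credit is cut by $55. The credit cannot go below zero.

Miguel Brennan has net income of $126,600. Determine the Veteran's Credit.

Veteran's Credit: income exceeds $102,700 by $23,900, which is 10 full-or-partial $2,500 increments; reduction = 10 × $55 = $550, leaving $3,190.

$3,190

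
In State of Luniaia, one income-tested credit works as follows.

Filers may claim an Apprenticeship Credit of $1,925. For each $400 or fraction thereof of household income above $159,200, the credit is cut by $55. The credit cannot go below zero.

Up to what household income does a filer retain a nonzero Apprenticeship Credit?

$172,800

After 34 increments the reduction is 34 × $55 = $1,870, leaving $55; one more increment wipes it out. Increment 34 ends at excess 34 × $400 = $13,600, so the highest qualifying income is $159,200 + $13,600 = $172,800.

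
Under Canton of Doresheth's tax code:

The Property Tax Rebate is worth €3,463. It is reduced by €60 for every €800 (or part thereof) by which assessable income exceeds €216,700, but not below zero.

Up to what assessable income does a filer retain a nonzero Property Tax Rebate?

€262,300

After 57 increments the reduction is 57 × €60 = €3,420, leaving €43; one more increment wipes it out. Increment 57 ends at excess 57 × €800 = €45,600, so the highest qualifying income is €216,700 + €45,600 = €262,300.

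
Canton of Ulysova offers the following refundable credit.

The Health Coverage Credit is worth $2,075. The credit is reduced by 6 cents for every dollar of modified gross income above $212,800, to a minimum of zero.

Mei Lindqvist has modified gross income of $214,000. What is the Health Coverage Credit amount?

$2,003

Health Coverage Credit: 6% of the $1,200 excess over $212,800 is $72; credit = $2,075 − $72 = $2,003.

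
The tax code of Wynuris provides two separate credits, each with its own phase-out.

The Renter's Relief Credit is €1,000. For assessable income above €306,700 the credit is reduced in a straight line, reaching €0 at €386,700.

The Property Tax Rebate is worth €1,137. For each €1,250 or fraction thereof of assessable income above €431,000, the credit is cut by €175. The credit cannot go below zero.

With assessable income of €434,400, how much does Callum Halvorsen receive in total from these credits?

Renter's Relief Credit: €434,400 is at or above €386,700, so the credit is €0.
Property Tax Rebate: income exceeds €431,000 by €3,400, which is 3 full-or-partial €1,250 increments; reduction = 3 × €175 = €525, leaving €612.
Total: €0 + €612 = €612.

€612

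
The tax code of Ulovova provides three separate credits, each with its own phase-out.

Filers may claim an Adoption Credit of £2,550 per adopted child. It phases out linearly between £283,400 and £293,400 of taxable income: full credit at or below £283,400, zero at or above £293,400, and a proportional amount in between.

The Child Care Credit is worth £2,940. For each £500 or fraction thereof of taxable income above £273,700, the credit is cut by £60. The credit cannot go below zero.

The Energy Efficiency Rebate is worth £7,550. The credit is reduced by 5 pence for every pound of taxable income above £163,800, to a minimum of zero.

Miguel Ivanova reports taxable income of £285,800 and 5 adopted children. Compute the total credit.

Adoption Credit: base = 5 × £2,550 = £12,750. £285,800 is £2,400 into a £10,000 phase-out range, leaving 7,600/10,000 of the credit: £12,750 × 7,600/10,000 = £9,690.
Child Care Credit: income exceeds £273,700 by £12,100, which is 25 full-or-partial £500 increments; reduction = 25 × £60 = £1,500, leaving £1,440.
Energy Efficiency Rebate: 5% of the £122,000 excess over £163,800 is £6,100; credit = £7,550 − £6,100 = £1,450.
Total: £9,690 + £1,440 + £1,450 = £12,580.

£12,580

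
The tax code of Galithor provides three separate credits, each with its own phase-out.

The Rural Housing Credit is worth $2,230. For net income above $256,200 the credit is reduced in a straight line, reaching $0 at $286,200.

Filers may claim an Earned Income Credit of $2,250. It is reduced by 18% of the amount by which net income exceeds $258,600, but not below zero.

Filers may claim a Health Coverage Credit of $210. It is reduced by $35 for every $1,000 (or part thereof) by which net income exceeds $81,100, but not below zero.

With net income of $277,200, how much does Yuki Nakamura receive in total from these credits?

$669

Rural Housing Credit: $277,200 is $21,000 into a $30,000 phase-out range, leaving 9,000/30,000 of the credit: $2,230 × 9,000/30,000 = $669.
Earned Income Credit: 18% of the $18,600 excess over $258,600 is $3,348 ≥ base, so the credit is $0.
Health Coverage Credit: income exceeds $81,100 by $196,100 → 197 increments × $35 = $6,895 ≥ base, so the credit is $0.
Total: $669 + $0 + $0 = $669.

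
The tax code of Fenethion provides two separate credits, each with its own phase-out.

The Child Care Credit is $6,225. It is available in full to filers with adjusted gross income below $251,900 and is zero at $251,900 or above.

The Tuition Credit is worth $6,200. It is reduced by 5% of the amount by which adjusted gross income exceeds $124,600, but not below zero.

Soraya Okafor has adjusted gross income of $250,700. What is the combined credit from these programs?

Child Care Credit: $250,700 is below the $251,900 cutoff, so the full $6,225 applies.
Tuition Credit: 5% of the $126,100 excess over $124,600 is $6,305 ≥ base, so the credit is $0.
Total: $6,225 + $0 = $6,225.

$6,225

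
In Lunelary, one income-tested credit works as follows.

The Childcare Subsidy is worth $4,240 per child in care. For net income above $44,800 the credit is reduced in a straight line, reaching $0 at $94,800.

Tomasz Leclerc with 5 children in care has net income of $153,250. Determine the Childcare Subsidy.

$0

Childcare Subsidy: base = 5 × $4,240 = $21,200. $153,250 is at or above $94,800, so the credit is $0.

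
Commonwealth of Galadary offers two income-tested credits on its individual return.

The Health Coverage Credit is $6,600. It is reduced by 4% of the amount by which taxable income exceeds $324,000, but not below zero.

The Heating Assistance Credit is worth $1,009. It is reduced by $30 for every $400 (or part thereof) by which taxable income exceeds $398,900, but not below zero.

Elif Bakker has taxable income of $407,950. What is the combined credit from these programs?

Health Coverage Credit: 4% of the $83,950 excess over $324,000 is $3,358; credit = $6,600 − $3,358 = $3,242.
Heating Assistance Credit: income exceeds $398,900 by $9,050, which is 23 full-or-partial $400 increments; reduction = 23 × $30 = $690, leaving $319.
Total: $3,242 + $319 = $3,561.

$3,561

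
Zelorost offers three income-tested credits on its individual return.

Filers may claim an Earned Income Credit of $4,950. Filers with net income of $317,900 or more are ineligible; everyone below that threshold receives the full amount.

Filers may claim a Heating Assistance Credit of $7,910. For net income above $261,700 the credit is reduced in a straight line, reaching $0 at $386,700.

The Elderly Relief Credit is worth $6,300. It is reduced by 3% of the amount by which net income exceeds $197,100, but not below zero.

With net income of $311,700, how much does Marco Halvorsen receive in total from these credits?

Earned Income Credit: $311,700 is below the $317,900 cutoff, so the full $4,950 applies.
Heating Assistance Credit: $311,700 is $50,000 into a $125,000 phase-out range, leaving 75,000/125,000 of the credit: $7,910 × 75,000/125,000 = $4,746.
Elderly Relief Credit: 3% of the $114,600 excess over $197,100 is $3,438; credit = $6,300 − $3,438 = $2,862.
Total: $4,950 + $4,746 + $2,862 = $12,558.

$12,558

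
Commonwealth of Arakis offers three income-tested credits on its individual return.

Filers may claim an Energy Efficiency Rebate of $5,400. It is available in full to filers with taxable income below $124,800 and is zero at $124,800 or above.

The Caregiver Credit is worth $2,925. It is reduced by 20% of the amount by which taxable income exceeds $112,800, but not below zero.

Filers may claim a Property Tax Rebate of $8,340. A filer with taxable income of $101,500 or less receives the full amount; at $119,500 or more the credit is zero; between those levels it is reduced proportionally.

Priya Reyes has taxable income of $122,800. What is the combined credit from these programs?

$6,325

Energy Efficiency Rebate: $122,800 is below the $124,800 cutoff, so the full $5,400 applies.
Caregiver Credit: 20% of the $10,000 excess over $112,800 is $2,000; credit = $2,925 − $2,000 = $925.
Property Tax Rebate: $122,800 is at or above $119,500, so the credit is $0.
Total: $5,400 + $925 + $0 = $6,325.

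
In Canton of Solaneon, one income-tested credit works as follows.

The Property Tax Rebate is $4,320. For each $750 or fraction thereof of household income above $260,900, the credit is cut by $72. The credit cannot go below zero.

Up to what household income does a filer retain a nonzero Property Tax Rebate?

After 59 increments the reduction is 59 × $72 = $4,248, leaving $72; one more increment wipes it out. Increment 59 ends at excess 59 × $750 = $44,250, so the highest qualifying income is $260,900 + $44,250 = $305,150.

$305,150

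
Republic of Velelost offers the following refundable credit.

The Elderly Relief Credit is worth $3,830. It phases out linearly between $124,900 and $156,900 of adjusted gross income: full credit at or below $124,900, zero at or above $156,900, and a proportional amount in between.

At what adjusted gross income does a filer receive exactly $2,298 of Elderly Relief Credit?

$137,700

$2,298 is 2,298/3,830 of the full $3,830, so 1,532/3,830 of the $32,000 range has been used: income = $124,900 + $32,000 × 1,532/3,830 = $137,700.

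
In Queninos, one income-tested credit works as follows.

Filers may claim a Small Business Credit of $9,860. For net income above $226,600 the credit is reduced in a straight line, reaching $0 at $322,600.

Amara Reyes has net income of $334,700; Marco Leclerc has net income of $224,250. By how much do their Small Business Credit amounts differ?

$9,860

Amara ($334,700): Small Business Credit: $334,700 is at or above $322,600, so the credit is $0.
Marco ($224,250): Small Business Credit: $224,250 is at or below the $226,600 threshold, so the full $9,860 applies.
Difference: |$0 − $9,860| = $9,860.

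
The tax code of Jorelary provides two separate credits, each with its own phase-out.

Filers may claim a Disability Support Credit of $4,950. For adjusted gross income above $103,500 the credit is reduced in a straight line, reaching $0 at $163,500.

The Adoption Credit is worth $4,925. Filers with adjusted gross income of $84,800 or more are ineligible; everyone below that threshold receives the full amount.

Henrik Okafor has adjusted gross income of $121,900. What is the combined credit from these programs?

$3,432

Disability Support Credit: $121,900 is $18,400 into a $60,000 phase-out range, leaving 41,600/60,000 of the credit: $4,950 × 41,600/60,000 = $3,432.
Adoption Credit: $121,900 meets or exceeds the $84,800 cutoff, so the credit is $0.
Total: $3,432 + $0 = $3,432.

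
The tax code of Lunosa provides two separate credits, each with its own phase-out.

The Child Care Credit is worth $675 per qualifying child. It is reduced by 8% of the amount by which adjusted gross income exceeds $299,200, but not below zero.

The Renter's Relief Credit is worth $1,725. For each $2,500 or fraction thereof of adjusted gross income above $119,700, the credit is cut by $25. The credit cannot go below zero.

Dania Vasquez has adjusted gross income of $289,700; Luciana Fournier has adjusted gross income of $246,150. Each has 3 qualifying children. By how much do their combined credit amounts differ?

$425

Dania ($289,700): Child Care Credit: base = 3 × $675 = $2,025. $289,700 is at or below the $299,200 threshold, so the full $2,025 applies. Renter's Relief Credit: income exceeds $119,700 by $170,000, which is 68 full-or-partial $2,500 increments; reduction = 68 × $25 = $1,700, leaving $25. total $2,025 + $25 = $2,050
Luciana ($246,150): Child Care Credit: base = 3 × $675 = $2,025. $246,150 is at or below the $299,200 threshold, so the full $2,025 applies. Renter's Relief Credit: income exceeds $119,700 by $126,450, which is 51 full-or-partial $2,500 increments; reduction = 51 × $25 = $1,275, leaving $450. total $2,025 + $450 = $2,475
Difference: |$2,050 − $2,475| = $425.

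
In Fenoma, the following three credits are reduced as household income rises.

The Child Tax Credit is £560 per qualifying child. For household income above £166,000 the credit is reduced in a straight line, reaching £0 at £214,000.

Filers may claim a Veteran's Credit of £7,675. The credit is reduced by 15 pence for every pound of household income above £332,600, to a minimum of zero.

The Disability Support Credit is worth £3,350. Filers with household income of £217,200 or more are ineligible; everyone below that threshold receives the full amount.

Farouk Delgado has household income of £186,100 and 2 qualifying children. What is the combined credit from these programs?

£11,676

Child Tax Credit: base = 2 × £560 = £1,120. £186,100 is £20,100 into a £48,000 phase-out range, leaving 27,900/48,000 of the credit: £1,120 × 27,900/48,000 = £651.
Veteran's Credit: £186,100 is at or below the £332,600 threshold, so the full £7,675 applies.
Disability Support Credit: £186,100 is below the £217,200 cutoff, so the full £3,350 applies.
Total: £651 + £7,675 + £3,350 = £11,676.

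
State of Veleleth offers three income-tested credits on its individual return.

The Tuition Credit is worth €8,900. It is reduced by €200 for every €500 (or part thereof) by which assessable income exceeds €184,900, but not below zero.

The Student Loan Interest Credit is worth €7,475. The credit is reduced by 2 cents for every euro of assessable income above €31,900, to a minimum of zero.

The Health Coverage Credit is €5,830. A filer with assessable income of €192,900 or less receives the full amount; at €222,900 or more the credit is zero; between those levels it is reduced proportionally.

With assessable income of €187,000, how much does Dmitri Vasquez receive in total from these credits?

€18,103

Tuition Credit: income exceeds €184,900 by €2,100, which is 5 full-or-partial €500 increments; reduction = 5 × €200 = €1,000, leaving €7,900.
Student Loan Interest Credit: 2% of the €155,100 excess over €31,900 is €3,102; credit = €7,475 − €3,102 = €4,373.
Health Coverage Credit: €187,000 is at or below the €192,900 threshold, so the full €5,830 applies.
Total: €7,900 + €4,373 + €5,830 = €18,103.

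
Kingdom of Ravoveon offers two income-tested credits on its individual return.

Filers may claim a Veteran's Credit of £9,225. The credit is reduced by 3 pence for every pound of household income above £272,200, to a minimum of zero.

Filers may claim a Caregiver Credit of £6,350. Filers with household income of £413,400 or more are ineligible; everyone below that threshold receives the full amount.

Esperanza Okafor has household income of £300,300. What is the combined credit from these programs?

£14,732

Veteran's Credit: 3% of the £28,100 excess over £272,200 is £843; credit = £9,225 − £843 = £8,382.
Caregiver Credit: £300,300 is below the £413,400 cutoff, so the full £6,350 applies.
Total: £8,382 + £6,350 = £14,732.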